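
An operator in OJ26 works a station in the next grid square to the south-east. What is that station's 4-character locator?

OJ35

Longitude square 2; +1 → 3.
Latitude square 6; −1 → 5.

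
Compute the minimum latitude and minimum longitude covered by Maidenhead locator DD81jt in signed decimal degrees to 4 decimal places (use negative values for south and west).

Field D=3, D=3: +3·20° lon, +3·10° lat → SW at lon -120°, lat -60°.
Square 8, 1: +8·2° lon, +1·1° lat → SW at lon -104°, lat -59°.
Subsquare j=9, t=19: +9·0.0833333° lon, +19·0.0416667° lat → SW at lon -103.25°, lat -58.2083°.
latitude -58.2083, longitude -103.2500.

-58.2083, -103.2500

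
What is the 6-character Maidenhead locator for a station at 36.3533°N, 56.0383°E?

LM86ai

Offset from 180°W / 90°S: lon 236.0383°, lat 126.3533°.
Field: lon ⌊236.0383/20⌋ = 11 → L; lat ⌊126.3533/10⌋ = 12 → M.
Square: lon ⌊16.0383/2⌋ = 8; lat ⌊6.3533/1⌋ = 6.
Subsquare: lon ⌊0.0383/0.0833333⌋ = 0 → a; lat ⌊0.3533/0.0416667⌋ = 8 → i.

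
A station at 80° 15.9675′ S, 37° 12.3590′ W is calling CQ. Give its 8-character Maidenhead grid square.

Offset from 180°W / 90°S: lon 142.79402°, lat 9.73387°.
Field: 142.79402/20 → 7 → H, 9.73387/10 → 0 → A; chars HA.
Square: 2.79402/2 → 1, 9.73387/1 → 9; chars 19.
Subsquare: 0.79402/0.0833333 → 9 → j, 0.73387/0.0416667 → 17 → r; chars jr.
Extended square: 0.04402/0.00833333 → 5, 0.02554/0.00416667 → 6; chars 56.

HA19jr56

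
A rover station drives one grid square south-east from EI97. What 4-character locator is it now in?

FI06

Longitude square 9; +1 → 10, wraps to 0, carry into field.
Longitude field E = 4; +1 → 5 = F.
Latitude square 7; −1 → 6.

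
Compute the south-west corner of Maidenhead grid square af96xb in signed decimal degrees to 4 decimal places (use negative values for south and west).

Field A=0, F=5: +0·20° lon, +5·10° lat → SW at lon -180°, lat -40°.
Square 9, 6: +9·2° lon, +6·1° lat → SW at lon -162°, lat -34°.
Subsquare x=23, b=1: +23·0.0833333° lon, +1·0.0416667° lat → SW at lon -160.083°, lat -33.9583°.
latitude -33.9583, longitude -160.0833.

-33.9583, -160.0833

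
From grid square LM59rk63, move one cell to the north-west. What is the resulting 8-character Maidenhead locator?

LM59rk54

Longitude extended square 6; −1 → 5.
Latitude extended square 3; +1 → 4.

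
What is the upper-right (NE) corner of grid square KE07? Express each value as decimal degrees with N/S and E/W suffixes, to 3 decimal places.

42.000° S, 22.000° E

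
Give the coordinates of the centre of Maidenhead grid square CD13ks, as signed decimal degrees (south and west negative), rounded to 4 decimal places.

-56.2292, -137.1250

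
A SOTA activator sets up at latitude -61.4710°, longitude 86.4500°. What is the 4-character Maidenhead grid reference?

NC38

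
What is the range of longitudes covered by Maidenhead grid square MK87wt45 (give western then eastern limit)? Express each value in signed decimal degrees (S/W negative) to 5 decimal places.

Field M=12, K=10: +12·20° lon, +10·10° lat → SW at lon 60°, lat 10°.
Square 8, 7: +8·2° lon, +7·1° lat → SW at lon 76°, lat 17°.
Subsquare w=22, t=19: +22·0.0833333° lon, +19·0.0416667° lat → SW at lon 77.8333°, lat 17.7917°.
Extended square 4, 5: +4·0.00833333° lon, +5·0.00416667° lat → SW at lon 77.8667°, lat 17.8125°.
Cell spans 0.00833333° lon × 0.00416667° lat.
west 77.86667, east 77.87500.

77.86667, 77.87500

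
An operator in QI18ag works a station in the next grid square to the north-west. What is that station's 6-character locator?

QI08xh

Longitude subsquare a = 0; −1 → -1, wraps to 23 = x, carry into square.
Longitude square 1; −1 → 0.
Latitude subsquare g = 6; +1 → 7 = h.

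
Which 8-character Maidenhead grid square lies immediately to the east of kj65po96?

Longitude extended square 9; +1 → 10, wraps to 0, carry into subsquare.
Longitude subsquare p = 15; +1 → 16 = q.
The latitude characters are unchanged.

KJ65qo06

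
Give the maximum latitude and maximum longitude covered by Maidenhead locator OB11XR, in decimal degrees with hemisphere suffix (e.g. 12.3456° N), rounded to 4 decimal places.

78.2500° S, 104.0000° E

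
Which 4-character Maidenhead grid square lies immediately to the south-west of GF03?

FF92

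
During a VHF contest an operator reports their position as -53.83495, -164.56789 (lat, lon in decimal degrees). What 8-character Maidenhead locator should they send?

Add 180° to longitude and 90° to latitude: 15.43211, 36.16505.
Field: lon ⌊15.43211/20⌋ = 0 → A; lat ⌊36.16505/10⌋ = 3 → D.
Square: lon ⌊15.43211/2⌋ = 7; lat ⌊6.16505/1⌋ = 6.
Subsquare: lon ⌊1.43211/0.0833333⌋ = 17 → r; lat ⌊0.16505/0.0416667⌋ = 3 → d.
Extended square: lon ⌊0.01544/0.00833333⌋ = 1; lat ⌊0.04005/0.00416667⌋ = 9.

AD76rd19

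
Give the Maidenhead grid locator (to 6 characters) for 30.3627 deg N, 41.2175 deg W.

GM90ji

Offset from 180°W / 90°S: lon 138.7825°, lat 120.3627°.
Field: 138.7825/20 → 6 → G, 120.3627/10 → 12 → M; chars GM.
Square: 18.7825/2 → 9, 0.3627/1 → 0; chars 90.
Subsquare: 0.7825/0.0833333 → 9 → j, 0.3627/0.0416667 → 8 → i; chars ji.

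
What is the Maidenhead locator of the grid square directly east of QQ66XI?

Longitude subsquare x = 23; +1 → 24, wraps to 0 = a, carry into square.
Longitude square 6; +1 → 7.
The latitude characters are unchanged.

QQ76ai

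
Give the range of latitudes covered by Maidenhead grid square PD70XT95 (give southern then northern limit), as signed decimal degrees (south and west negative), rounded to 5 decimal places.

-59.18750, -59.18333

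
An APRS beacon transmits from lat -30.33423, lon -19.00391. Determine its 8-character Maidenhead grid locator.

Shift to the Maidenhead origin (180°W, 90°S): lon 160.99609, lat 59.66577.
Field: 160.99609/20 → 8 → I, 59.66577/10 → 5 → F; chars IF.
Square: 0.99609/2 → 0, 9.66577/1 → 9; chars 09.
Subsquare: 0.99609/0.0833333 → 11 → l, 0.66577/0.0416667 → 15 → p; chars lp.
Extended square: 0.07942/0.00833333 → 9, 0.04077/0.00416667 → 9; chars 99.

IF09lp99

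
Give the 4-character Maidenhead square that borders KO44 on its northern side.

KO45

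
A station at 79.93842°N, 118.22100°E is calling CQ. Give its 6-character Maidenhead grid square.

OQ99cw

Add 180° to longitude and 90° to latitude: 298.2210, 169.9384.
Field: 298.2210/20 → 14 → O, 169.9384/10 → 16 → Q; chars OQ.
Square: 18.2210/2 → 9, 9.9384/1 → 9; chars 99.
Subsquare: 0.2210/0.0833333 → 2 → c, 0.9384/0.0416667 → 22 → w; chars cw.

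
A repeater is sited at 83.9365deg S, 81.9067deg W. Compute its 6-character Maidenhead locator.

EA96bb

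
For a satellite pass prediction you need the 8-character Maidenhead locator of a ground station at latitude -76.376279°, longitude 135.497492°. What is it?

Add 180° to longitude and 90° to latitude: 315.49749, 13.62372.
Field: lon ⌊315.49749/20⌋ = 15 → P; lat ⌊13.62372/10⌋ = 1 → B.
Square: lon ⌊15.49749/2⌋ = 7; lat ⌊3.62372/1⌋ = 3.
Subsquare: lon ⌊1.49749/0.0833333⌋ = 17 → r; lat ⌊0.62372/0.0416667⌋ = 14 → o.
Extended square: lon ⌊0.08083/0.00833333⌋ = 9; lat ⌊0.04039/0.00416667⌋ = 9.

PB73ro99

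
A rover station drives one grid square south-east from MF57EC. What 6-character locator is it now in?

MF57fb

Longitude subsquare e = 4; +1 → 5 = f.
Latitude subsquare c = 2; −1 → 1 = b.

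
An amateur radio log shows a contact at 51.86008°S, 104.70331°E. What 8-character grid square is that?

Shift to the Maidenhead origin (180°W, 90°S): lon 284.70331, lat 38.13992.
Field (20°×10°, letters A–R): lon ⌊284.70331/20⌋ = 14 → O; lat ⌊38.13992/10⌋ = 3 → D.
Square (2°×1°, digits 0–9): lon ⌊4.70331/2⌋ = 2; lat ⌊8.13992/1⌋ = 8.
Subsquare (5′×2.5′, letters a–x): lon ⌊0.70331/0.0833333⌋ = 8 → i; lat ⌊0.13992/0.0416667⌋ = 3 → d.
Extended square (30″×15″, digits 0–9): lon ⌊0.03664/0.00833333⌋ = 4; lat ⌊0.01492/0.00416667⌋ = 3.

OD28id43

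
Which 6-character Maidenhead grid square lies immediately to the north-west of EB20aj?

Longitude subsquare a = 0; −1 → -1, wraps to 23 = x, carry into square.
Longitude square 2; −1 → 1.
Latitude subsquare j = 9; +1 → 10 = k.

EB10xk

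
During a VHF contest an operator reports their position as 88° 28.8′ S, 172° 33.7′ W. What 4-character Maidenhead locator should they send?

AA31

Offset from 180°W / 90°S: lon 7.44°, lat 1.52°.
Field (20°×10°, letters A–R): lon ⌊7.44/20⌋ = 0 → A; lat ⌊1.52/10⌋ = 0 → A.
Square (2°×1°, digits 0–9): lon ⌊7.44/2⌋ = 3; lat ⌊1.52/1⌋ = 1.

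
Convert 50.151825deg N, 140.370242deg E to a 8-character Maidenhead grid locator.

QO00ed46

Offset from 180°W / 90°S: lon 320.37024°, lat 140.15183°.
Field: 320.37024/20 → 16 → Q, 140.15183/10 → 14 → O; chars QO.
Square: 0.37024/2 → 0, 0.15183/1 → 0; chars 00.
Subsquare: 0.37024/0.0833333 → 4 → e, 0.15183/0.0416667 → 3 → d; chars ed.
Extended square: 0.03691/0.00833333 → 4, 0.02683/0.00416667 → 6; chars 46.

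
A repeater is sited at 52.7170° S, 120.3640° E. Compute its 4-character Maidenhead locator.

PD07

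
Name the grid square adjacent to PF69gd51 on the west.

PF69gd41

Longitude extended square 5; −1 → 4.
The latitude characters are unchanged.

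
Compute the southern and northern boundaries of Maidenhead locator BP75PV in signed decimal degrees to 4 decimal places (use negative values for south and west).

65.8750, 65.9167

Field B=1, P=15: +1·20° lon, +15·10° lat → SW at lon -160°, lat 60°.
Square 7, 5: +7·2° lon, +5·1° lat → SW at lon -146°, lat 65°.
Subsquare p=15, v=21: +15·0.0833333° lon, +21·0.0416667° lat → SW at lon -144.75°, lat 65.875°.
Cell spans 0.0833333° lon × 0.0416667° lat.
south 65.8750, north 65.9167.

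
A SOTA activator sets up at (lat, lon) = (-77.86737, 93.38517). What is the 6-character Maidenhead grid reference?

NB62qd

Offset from 180°W / 90°S: lon 273.3852°, lat 12.1326°.
Field: lon ⌊273.3852/20⌋ = 13 → N; lat ⌊12.1326/10⌋ = 1 → B.
Square: lon ⌊13.3852/2⌋ = 6; lat ⌊2.1326/1⌋ = 2.
Subsquare: lon ⌊1.3852/0.0833333⌋ = 16 → q; lat ⌊0.1326/0.0416667⌋ = 3 → d.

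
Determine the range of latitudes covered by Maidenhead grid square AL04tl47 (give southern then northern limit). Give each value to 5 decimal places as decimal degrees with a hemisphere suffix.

Field A=0, L=11: +0·20° lon, +11·10° lat → SW at lon -180°, lat 20°.
Square 0, 4: +0·2° lon, +4·1° lat → SW at lon -180°, lat 24°.
Subsquare t=19, l=11: +19·0.0833333° lon, +11·0.0416667° lat → SW at lon -178.417°, lat 24.4583°.
Extended square 4, 7: +4·0.00833333° lon, +7·0.00416667° lat → SW at lon -178.383°, lat 24.4875°.
Cell spans 0.00833333° lon × 0.00416667° lat.
south 24.48750° N, north 24.49167° N.

24.48750° N, 24.49167° N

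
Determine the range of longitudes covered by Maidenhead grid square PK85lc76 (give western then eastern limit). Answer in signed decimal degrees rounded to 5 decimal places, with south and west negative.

136.97500, 136.98333

Field P=15, K=10: +15·20° lon, +10·10° lat → SW at lon 120°, lat 10°.
Square 8, 5: +8·2° lon, +5·1° lat → SW at lon 136°, lat 15°.
Subsquare l=11, c=2: +11·0.0833333° lon, +2·0.0416667° lat → SW at lon 136.917°, lat 15.0833°.
Extended square 7, 6: +7·0.00833333° lon, +6·0.00416667° lat → SW at lon 136.975°, lat 15.1083°.
Cell spans 0.00833333° lon × 0.00416667° lat.
west 136.97500, east 136.98333.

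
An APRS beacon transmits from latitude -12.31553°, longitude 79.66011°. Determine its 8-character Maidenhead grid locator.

MH97tq94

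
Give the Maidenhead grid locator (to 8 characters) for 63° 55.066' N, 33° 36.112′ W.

HP33ew70

Add 180° to longitude and 90° to latitude: 146.39813, 153.91777.
Field (20°×10°, letters A–R): lon ⌊146.39813/20⌋ = 7 → H; lat ⌊153.91777/10⌋ = 15 → P.
Square (2°×1°, digits 0–9): lon ⌊6.39813/2⌋ = 3; lat ⌊3.91777/1⌋ = 3.
Subsquare (5′×2.5′, letters a–x): lon ⌊0.39813/0.0833333⌋ = 4 → e; lat ⌊0.91777/0.0416667⌋ = 22 → w.
Extended square (30″×15″, digits 0–9): lon ⌊0.06480/0.00833333⌋ = 7; lat ⌊0.00110/0.00416667⌋ = 0.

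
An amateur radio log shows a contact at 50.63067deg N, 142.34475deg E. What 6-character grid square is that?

QO10ep

Add 180° to longitude and 90° to latitude: 322.3447, 140.6307.
Field: 322.3447/20 → 16 → Q, 140.6307/10 → 14 → O; chars QO.
Square: 2.3447/2 → 1, 0.6307/1 → 0; chars 10.
Subsquare: 0.3447/0.0833333 → 4 → e, 0.6307/0.0416667 → 15 → p; chars ep.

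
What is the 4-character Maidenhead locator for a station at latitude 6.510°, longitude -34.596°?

Add 180° to longitude and 90° to latitude: 145.40, 96.51.
Field: lon ⌊145.40/20⌋ = 7 → H; lat ⌊96.51/10⌋ = 9 → J.
Square: lon ⌊5.40/2⌋ = 2; lat ⌊6.51/1⌋ = 6.

HJ26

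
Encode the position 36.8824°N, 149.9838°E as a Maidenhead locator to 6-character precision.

Shift to the Maidenhead origin (180°W, 90°S): lon 329.9838, lat 126.8824.
Field: lon ⌊329.9838/20⌋ = 16 → Q; lat ⌊126.8824/10⌋ = 12 → M.
Square: lon ⌊9.9838/2⌋ = 4; lat ⌊6.8824/1⌋ = 6.
Subsquare: lon ⌊1.9838/0.0833333⌋ = 23 → x; lat ⌊0.8824/0.0416667⌋ = 21 → v.

QM46xv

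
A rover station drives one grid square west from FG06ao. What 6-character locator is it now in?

EG96xo

Longitude subsquare a = 0; −1 → -1, wraps to 23 = x, carry into square.
Longitude square 0; −1 → -1, wraps to 9, carry into field.
Longitude field F = 5; −1 → 4 = E.
The latitude characters are unchanged.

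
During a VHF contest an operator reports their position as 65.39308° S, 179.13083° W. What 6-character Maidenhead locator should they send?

AC04ko

Add 180° to longitude and 90° to latitude: 0.8692, 24.6069.
Field: 0.8692/20 → 0 → A, 24.6069/10 → 2 → C; chars AC.
Square: 0.8692/2 → 0, 4.6069/1 → 4; chars 04.
Subsquare: 0.8692/0.0833333 → 10 → k, 0.6069/0.0416667 → 14 → o; chars ko.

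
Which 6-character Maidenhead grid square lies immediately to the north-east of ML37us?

ML37vt

Longitude subsquare u = 20; +1 → 21 = v.
Latitude subsquare s = 18; +1 → 19 = t.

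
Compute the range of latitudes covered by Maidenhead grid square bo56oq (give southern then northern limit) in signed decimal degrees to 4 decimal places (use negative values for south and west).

Field B=1, O=14: +1·20° lon, +14·10° lat → SW at lon -160°, lat 50°.
Square 5, 6: +5·2° lon, +6·1° lat → SW at lon -150°, lat 56°.
Subsquare o=14, q=16: +14·0.0833333° lon, +16·0.0416667° lat → SW at lon -148.833°, lat 56.6667°.
Cell spans 0.0833333° lon × 0.0416667° lat.
south 56.6667, north 56.7083.

56.6667, 56.7083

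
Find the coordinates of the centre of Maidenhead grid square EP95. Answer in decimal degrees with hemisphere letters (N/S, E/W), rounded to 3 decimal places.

65.500° N, 81.000° W

Field E=4, P=15: +4·20° lon, +15·10° lat → SW at lon -100°, lat 60°.
Square 9, 5: +9·2° lon, +5·1° lat → SW at lon -82°, lat 65°.
Cell spans 2° lon × 1° lat. Centre is SW corner plus half of each.
latitude 65.500° N, longitude 81.000° W.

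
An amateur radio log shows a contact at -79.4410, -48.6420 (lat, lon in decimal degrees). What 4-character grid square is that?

Shift to the Maidenhead origin (180°W, 90°S): lon 131.36, lat 10.56.
Field: lon ⌊131.36/20⌋ = 6 → G; lat ⌊10.56/10⌋ = 1 → B.
Square: lon ⌊11.36/2⌋ = 5; lat ⌊0.56/1⌋ = 0.

GB50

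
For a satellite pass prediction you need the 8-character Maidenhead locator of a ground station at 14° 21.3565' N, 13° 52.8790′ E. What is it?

JK64wi55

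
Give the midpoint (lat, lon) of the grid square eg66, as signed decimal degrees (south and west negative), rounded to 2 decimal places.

Field E=4, G=6: +4·20° lon, +6·10° lat → SW at lon -100°, lat -30°.
Square 6, 6: +6·2° lon, +6·1° lat → SW at lon -88°, lat -24°.
Cell spans 2° lon × 1° lat. Centre is SW corner plus half of each.
latitude -23.50, longitude -87.00.

-23.50, -87.00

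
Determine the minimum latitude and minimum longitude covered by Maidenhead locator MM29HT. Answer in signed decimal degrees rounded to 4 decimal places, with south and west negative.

Field M=12, M=12: +12·20° lon, +12·10° lat → SW at lon 60°, lat 30°.
Square 2, 9: +2·2° lon, +9·1° lat → SW at lon 64°, lat 39°.
Subsquare h=7, t=19: +7·0.0833333° lon, +19·0.0416667° lat → SW at lon 64.5833°, lat 39.7917°.
latitude 39.7917, longitude 64.5833.

39.7917, 64.5833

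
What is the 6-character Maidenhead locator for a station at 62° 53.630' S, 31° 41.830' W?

Add 180° to longitude and 90° to latitude: 148.3028, 27.1062.
Field (20°×10°, letters A–R): lon ⌊148.3028/20⌋ = 7 → H; lat ⌊27.1062/10⌋ = 2 → C.
Square (2°×1°, digits 0–9): lon ⌊8.3028/2⌋ = 4; lat ⌊7.1062/1⌋ = 7.
Subsquare (5′×2.5′, letters a–x): lon ⌊0.3028/0.0833333⌋ = 3 → d; lat ⌊0.1062/0.0416667⌋ = 2 → c.

HC47dc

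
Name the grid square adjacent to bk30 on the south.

BJ39

Latitude square 0; −1 → -1, wraps to 9, carry into field.
Latitude field K = 10; −1 → 9 = J.
The longitude characters are unchanged.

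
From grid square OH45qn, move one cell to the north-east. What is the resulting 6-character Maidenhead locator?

Longitude subsquare q = 16; +1 → 17 = r.
Latitude subsquare n = 13; +1 → 14 = o.

OH45ro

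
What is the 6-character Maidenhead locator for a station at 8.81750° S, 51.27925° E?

LI51pe

Shift to the Maidenhead origin (180°W, 90°S): lon 231.2792, lat 81.1825.
Field: 231.2792/20 → 11 → L, 81.1825/10 → 8 → I; chars LI.
Square: 11.2792/2 → 5, 1.1825/1 → 1; chars 51.
Subsquare: 1.2792/0.0833333 → 15 → p, 0.1825/0.0416667 → 4 → e; chars pe.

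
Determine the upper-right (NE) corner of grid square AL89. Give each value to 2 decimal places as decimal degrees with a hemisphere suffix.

Field A=0, L=11: +0·20° lon, +11·10° lat → SW at lon -180°, lat 20°.
Square 8, 9: +8·2° lon, +9·1° lat → SW at lon -164°, lat 29°.
Cell spans 2° lon × 1° lat. NE corner is SW corner plus one full cell.
latitude 30.00° N, longitude 162.00° W.

30.00° N, 162.00° W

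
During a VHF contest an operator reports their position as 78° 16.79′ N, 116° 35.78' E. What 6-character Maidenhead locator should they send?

Shift to the Maidenhead origin (180°W, 90°S): lon 296.5963, lat 168.2798.
Field: lon ⌊296.5963/20⌋ = 14 → O; lat ⌊168.2798/10⌋ = 16 → Q.
Square: lon ⌊16.5963/2⌋ = 8; lat ⌊8.2798/1⌋ = 8.
Subsquare: lon ⌊0.5963/0.0833333⌋ = 7 → h; lat ⌊0.2798/0.0416667⌋ = 6 → g.

OQ88hg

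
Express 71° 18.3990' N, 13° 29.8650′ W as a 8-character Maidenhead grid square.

IQ31gh03

Add 180° to longitude and 90° to latitude: 166.50225, 161.30665.
Field: lon ⌊166.50225/20⌋ = 8 → I; lat ⌊161.30665/10⌋ = 16 → Q.
Square: lon ⌊6.50225/2⌋ = 3; lat ⌊1.30665/1⌋ = 1.
Subsquare: lon ⌊0.50225/0.0833333⌋ = 6 → g; lat ⌊0.30665/0.0416667⌋ = 7 → h.
Extended square: lon ⌊0.00225/0.00833333⌋ = 0; lat ⌊0.01498/0.00416667⌋ = 3.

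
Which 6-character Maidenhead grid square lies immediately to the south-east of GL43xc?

Longitude subsquare x = 23; +1 → 24, wraps to 0 = a, carry into square.
Longitude square 4; +1 → 5.
Latitude subsquare c = 2; −1 → 1 = b.

GL53ab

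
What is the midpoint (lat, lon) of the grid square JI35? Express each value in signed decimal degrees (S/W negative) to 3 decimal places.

-4.500, 7.000

Field J=9, I=8: +9·20° lon, +8·10° lat → SW at lon 0°, lat -10°.
Square 3, 5: +3·2° lon, +5·1° lat → SW at lon 6°, lat -5°.
Cell spans 2° lon × 1° lat. Centre is SW corner plus half of each.
latitude -4.500, longitude 7.000.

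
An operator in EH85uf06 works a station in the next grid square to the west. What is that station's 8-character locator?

EH85tf96

Longitude extended square 0; −1 → -1, wraps to 9, carry into subsquare.
Longitude subsquare u = 20; −1 → 19 = t.
The latitude characters are unchanged.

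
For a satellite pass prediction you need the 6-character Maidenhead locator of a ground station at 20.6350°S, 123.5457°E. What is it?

Shift to the Maidenhead origin (180°W, 90°S): lon 303.5457, lat 69.3650.
Field: lon ⌊303.5457/20⌋ = 15 → P; lat ⌊69.3650/10⌋ = 6 → G.
Square: lon ⌊3.5457/2⌋ = 1; lat ⌊9.3650/1⌋ = 9.
Subsquare: lon ⌊1.5457/0.0833333⌋ = 18 → s; lat ⌊0.3650/0.0416667⌋ = 8 → i.

PG19si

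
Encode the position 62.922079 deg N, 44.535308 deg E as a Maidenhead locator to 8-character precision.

Shift to the Maidenhead origin (180°W, 90°S): lon 224.53531, lat 152.92208.
Field: 224.53531/20 → 11 → L, 152.92208/10 → 15 → P; chars LP.
Square: 4.53531/2 → 2, 2.92208/1 → 2; chars 22.
Subsquare: 0.53531/0.0833333 → 6 → g, 0.92208/0.0416667 → 22 → w; chars gw.
Extended square: 0.03531/0.00833333 → 4, 0.00541/0.00416667 → 1; chars 41.

LP22gw41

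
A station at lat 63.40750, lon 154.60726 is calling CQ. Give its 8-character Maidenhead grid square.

QP73hj27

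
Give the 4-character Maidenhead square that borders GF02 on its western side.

FF92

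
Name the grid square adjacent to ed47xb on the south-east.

ED57aa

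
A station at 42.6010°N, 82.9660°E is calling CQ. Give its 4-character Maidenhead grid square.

Offset from 180°W / 90°S: lon 262.97°, lat 132.60°.
Field (20°×10°, letters A–R): 262.97/20 → 13 → N, 132.60/10 → 13 → N; chars NN.
Square (2°×1°, digits 0–9): 2.97/2 → 1, 2.60/1 → 2; chars 12.

NN12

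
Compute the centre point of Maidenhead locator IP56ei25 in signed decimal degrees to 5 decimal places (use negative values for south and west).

Field I=8, P=15: +8·20° lon, +15·10° lat → SW at lon -20°, lat 60°.
Square 5, 6: +5·2° lon, +6·1° lat → SW at lon -10°, lat 66°.
Subsquare e=4, i=8: +4·0.0833333° lon, +8·0.0416667° lat → SW at lon -9.66667°, lat 66.3333°.
Extended square 2, 5: +2·0.00833333° lon, +5·0.00416667° lat → SW at lon -9.65°, lat 66.3542°.
Cell spans 0.00833333° lon × 0.00416667° lat. Centre is SW corner plus half of each.
latitude 66.35625, longitude -9.64583.

66.35625, -9.64583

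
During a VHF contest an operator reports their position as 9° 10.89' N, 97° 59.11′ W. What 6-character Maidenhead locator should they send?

EJ19ae

Add 180° to longitude and 90° to latitude: 82.0148, 99.1815.
Field: lon ⌊82.0148/20⌋ = 4 → E; lat ⌊99.1815/10⌋ = 9 → J.
Square: lon ⌊2.0148/2⌋ = 1; lat ⌊9.1815/1⌋ = 9.
Subsquare: lon ⌊0.0148/0.0833333⌋ = 0 → a; lat ⌊0.1815/0.0416667⌋ = 4 → e.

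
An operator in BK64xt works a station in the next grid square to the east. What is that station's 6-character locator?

Longitude subsquare x = 23; +1 → 24, wraps to 0 = a, carry into square.
Longitude square 6; +1 → 7.
The latitude characters are unchanged.

BK74at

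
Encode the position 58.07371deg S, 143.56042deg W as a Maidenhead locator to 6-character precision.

Shift to the Maidenhead origin (180°W, 90°S): lon 36.4396, lat 31.9263.
Field: 36.4396/20 → 1 → B, 31.9263/10 → 3 → D; chars BD.
Square: 16.4396/2 → 8, 1.9263/1 → 1; chars 81.
Subsquare: 0.4396/0.0833333 → 5 → f, 0.9263/0.0416667 → 22 → w; chars fw.

BD81fw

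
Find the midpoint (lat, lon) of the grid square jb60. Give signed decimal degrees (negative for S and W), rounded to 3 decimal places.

-79.500, 13.000

Field J=9, B=1: +9·20° lon, +1·10° lat → SW at lon 0°, lat -80°.
Square 6, 0: +6·2° lon, +0·1° lat → SW at lon 12°, lat -80°.
Cell spans 2° lon × 1° lat. Centre is SW corner plus half of each.
latitude -79.500, longitude 13.000.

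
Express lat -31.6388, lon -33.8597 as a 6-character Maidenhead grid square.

HF38bi

Shift to the Maidenhead origin (180°W, 90°S): lon 146.1403, lat 58.3612.
Field: lon ⌊146.1403/20⌋ = 7 → H; lat ⌊58.3612/10⌋ = 5 → F.
Square: lon ⌊6.1403/2⌋ = 3; lat ⌊8.3612/1⌋ = 8.
Subsquare: lon ⌊0.1403/0.0833333⌋ = 1 → b; lat ⌊0.3612/0.0416667⌋ = 8 → i.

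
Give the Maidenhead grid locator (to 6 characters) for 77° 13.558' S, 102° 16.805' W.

DB82us

Shift to the Maidenhead origin (180°W, 90°S): lon 77.7199, lat 12.7740.
Field: lon ⌊77.7199/20⌋ = 3 → D; lat ⌊12.7740/10⌋ = 1 → B.
Square: lon ⌊17.7199/2⌋ = 8; lat ⌊2.7740/1⌋ = 2.
Subsquare: lon ⌊1.7199/0.0833333⌋ = 20 → u; lat ⌊0.7740/0.0416667⌋ = 18 → s.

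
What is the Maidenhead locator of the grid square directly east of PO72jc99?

PO72kc09

Longitude extended square 9; +1 → 10, wraps to 0, carry into subsquare.
Longitude subsquare j = 9; +1 → 10 = k.
The latitude characters are unchanged.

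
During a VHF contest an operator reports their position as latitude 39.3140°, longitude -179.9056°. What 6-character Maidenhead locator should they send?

Shift to the Maidenhead origin (180°W, 90°S): lon 0.0944, lat 129.3140.
Field (20°×10°, letters A–R): lon ⌊0.0944/20⌋ = 0 → A; lat ⌊129.3140/10⌋ = 12 → M.
Square (2°×1°, digits 0–9): lon ⌊0.0944/2⌋ = 0; lat ⌊9.3140/1⌋ = 9.
Subsquare (5′×2.5′, letters a–x): lon ⌊0.0944/0.0833333⌋ = 1 → b; lat ⌊0.3140/0.0416667⌋ = 7 → h.

AM09bh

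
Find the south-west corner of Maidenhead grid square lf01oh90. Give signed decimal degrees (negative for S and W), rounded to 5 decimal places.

Field L=11, F=5: +11·20° lon, +5·10° lat → SW at lon 40°, lat -40°.
Square 0, 1: +0·2° lon, +1·1° lat → SW at lon 40°, lat -39°.
Subsquare o=14, h=7: +14·0.0833333° lon, +7·0.0416667° lat → SW at lon 41.1667°, lat -38.7083°.
Extended square 9, 0: +9·0.00833333° lon, +0·0.00416667° lat → SW at lon 41.2417°, lat -38.7083°.
latitude -38.70833, longitude 41.24167.

-38.70833, 41.24167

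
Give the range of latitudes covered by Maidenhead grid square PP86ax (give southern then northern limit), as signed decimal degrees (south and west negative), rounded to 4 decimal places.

66.9583, 67.0000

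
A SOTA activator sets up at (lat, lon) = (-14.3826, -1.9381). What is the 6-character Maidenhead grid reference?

IH95ao

Shift to the Maidenhead origin (180°W, 90°S): lon 178.0619, lat 75.6174.
Field (20°×10°, letters A–R): lon ⌊178.0619/20⌋ = 8 → I; lat ⌊75.6174/10⌋ = 7 → H.
Square (2°×1°, digits 0–9): lon ⌊18.0619/2⌋ = 9; lat ⌊5.6174/1⌋ = 5.
Subsquare (5′×2.5′, letters a–x): lon ⌊0.0619/0.0833333⌋ = 0 → a; lat ⌊0.6174/0.0416667⌋ = 14 → o.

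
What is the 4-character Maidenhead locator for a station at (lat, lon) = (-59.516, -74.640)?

FD20

Offset from 180°W / 90°S: lon 105.36°, lat 30.48°.
Field: 105.36/20 → 5 → F, 30.48/10 → 3 → D; chars FD.
Square: 5.36/2 → 2, 0.48/1 → 0; chars 20.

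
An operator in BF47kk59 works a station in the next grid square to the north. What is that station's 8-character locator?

BF47kl50

Latitude extended square 9; +1 → 10, wraps to 0, carry into subsquare.
Latitude subsquare k = 10; +1 → 11 = l.
The longitude characters are unchanged.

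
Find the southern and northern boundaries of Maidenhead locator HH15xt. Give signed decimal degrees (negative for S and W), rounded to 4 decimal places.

-14.2083, -14.1667

Field H=7, H=7: +7·20° lon, +7·10° lat → SW at lon -40°, lat -20°.
Square 1, 5: +1·2° lon, +5·1° lat → SW at lon -38°, lat -15°.
Subsquare x=23, t=19: +23·0.0833333° lon, +19·0.0416667° lat → SW at lon -36.0833°, lat -14.2083°.
Cell spans 0.0833333° lon × 0.0416667° lat.
south -14.2083, north -14.1667.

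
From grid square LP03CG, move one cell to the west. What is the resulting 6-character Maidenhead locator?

Longitude subsquare c = 2; −1 → 1 = b.
The latitude characters are unchanged.

LP03bg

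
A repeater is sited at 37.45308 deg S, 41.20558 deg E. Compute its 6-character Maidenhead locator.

LF02on

Shift to the Maidenhead origin (180°W, 90°S): lon 221.2056, lat 52.5469.
Field (20°×10°, letters A–R): 221.2056/20 → 11 → L, 52.5469/10 → 5 → F; chars LF.
Square (2°×1°, digits 0–9): 1.2056/2 → 0, 2.5469/1 → 2; chars 02.
Subsquare (5′×2.5′, letters a–x): 1.2056/0.0833333 → 14 → o, 0.5469/0.0416667 → 13 → n; chars on.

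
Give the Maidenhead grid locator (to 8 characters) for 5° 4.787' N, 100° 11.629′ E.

Shift to the Maidenhead origin (180°W, 90°S): lon 280.19382, lat 95.07978.
Field: 280.19382/20 → 14 → O, 95.07978/10 → 9 → J; chars OJ.
Square: 0.19382/2 → 0, 5.07978/1 → 5; chars 05.
Subsquare: 0.19382/0.0833333 → 2 → c, 0.07978/0.0416667 → 1 → b; chars cb.
Extended square: 0.02715/0.00833333 → 3, 0.03812/0.00416667 → 9; chars 39.

OJ05cb39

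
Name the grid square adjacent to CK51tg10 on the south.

Latitude extended square 0; −1 → -1, wraps to 9, carry into subsquare.
Latitude subsquare g = 6; −1 → 5 = f.
The longitude characters are unchanged.

CK51tf19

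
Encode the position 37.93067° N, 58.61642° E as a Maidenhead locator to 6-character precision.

LM97hw

Shift to the Maidenhead origin (180°W, 90°S): lon 238.6164, lat 127.9307.
Field: 238.6164/20 → 11 → L, 127.9307/10 → 12 → M; chars LM.
Square: 18.6164/2 → 9, 7.9307/1 → 7; chars 97.
Subsquare: 0.6164/0.0833333 → 7 → h, 0.9307/0.0416667 → 22 → w; chars hw.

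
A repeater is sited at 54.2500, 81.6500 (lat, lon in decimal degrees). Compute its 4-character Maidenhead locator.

NO04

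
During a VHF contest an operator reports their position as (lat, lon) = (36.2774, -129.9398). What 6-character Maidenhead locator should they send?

Add 180° to longitude and 90° to latitude: 50.0602, 126.2774.
Field: 50.0602/20 → 2 → C, 126.2774/10 → 12 → M; chars CM.
Square: 10.0602/2 → 5, 6.2774/1 → 6; chars 56.
Subsquare: 0.0602/0.0833333 → 0 → a, 0.2774/0.0416667 → 6 → g; chars ag.

CM56ag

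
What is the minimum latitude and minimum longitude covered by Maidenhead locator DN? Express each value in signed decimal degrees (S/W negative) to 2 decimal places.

40.00, -120.00

Field D=3, N=13: +3·20° lon, +13·10° lat → SW at lon -120°, lat 40°.
latitude 40.00, longitude -120.00.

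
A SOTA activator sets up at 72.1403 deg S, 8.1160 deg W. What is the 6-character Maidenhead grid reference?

Add 180° to longitude and 90° to latitude: 171.8840, 17.8597.
Field (20°×10°, letters A–R): 171.8840/20 → 8 → I, 17.8597/10 → 1 → B; chars IB.
Square (2°×1°, digits 0–9): 11.8840/2 → 5, 7.8597/1 → 7; chars 57.
Subsquare (5′×2.5′, letters a–x): 1.8840/0.0833333 → 22 → w, 0.8597/0.0416667 → 20 → u; chars wu.

IB57wu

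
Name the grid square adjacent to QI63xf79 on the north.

QI63xg70

Latitude extended square 9; +1 → 10, wraps to 0, carry into subsquare.
Latitude subsquare f = 5; +1 → 6 = g.
The longitude characters are unchanged.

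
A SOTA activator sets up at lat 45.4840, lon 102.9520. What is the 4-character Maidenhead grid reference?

ON15

Shift to the Maidenhead origin (180°W, 90°S): lon 282.95, lat 135.48.
Field (20°×10°, letters A–R): 282.95/20 → 14 → O, 135.48/10 → 13 → N; chars ON.
Square (2°×1°, digits 0–9): 2.95/2 → 1, 5.48/1 → 5; chars 15.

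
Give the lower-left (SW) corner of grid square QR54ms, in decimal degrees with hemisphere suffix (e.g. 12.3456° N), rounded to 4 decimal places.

Field Q=16, R=17: +16·20° lon, +17·10° lat → SW at lon 140°, lat 80°.
Square 5, 4: +5·2° lon, +4·1° lat → SW at lon 150°, lat 84°.
Subsquare m=12, s=18: +12·0.0833333° lon, +18·0.0416667° lat → SW at lon 151°, lat 84.75°.
latitude 84.7500° N, longitude 151.0000° E.

84.7500° N, 151.0000° E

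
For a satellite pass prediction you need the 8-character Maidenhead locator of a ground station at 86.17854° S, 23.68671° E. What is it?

KA13ut27

Shift to the Maidenhead origin (180°W, 90°S): lon 203.68671, lat 3.82146.
Field (20°×10°, letters A–R): 203.68671/20 → 10 → K, 3.82146/10 → 0 → A; chars KA.
Square (2°×1°, digits 0–9): 3.68671/2 → 1, 3.82146/1 → 3; chars 13.
Subsquare (5′×2.5′, letters a–x): 1.68671/0.0833333 → 20 → u, 0.82146/0.0416667 → 19 → t; chars ut.
Extended square (30″×15″, digits 0–9): 0.02004/0.00833333 → 2, 0.02979/0.00416667 → 7; chars 27.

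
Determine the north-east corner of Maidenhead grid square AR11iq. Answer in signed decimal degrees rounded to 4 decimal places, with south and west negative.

81.7083, -177.2500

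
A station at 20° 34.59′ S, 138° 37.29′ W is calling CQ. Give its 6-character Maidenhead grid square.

CG09qk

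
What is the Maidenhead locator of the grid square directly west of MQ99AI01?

Longitude extended square 0; −1 → -1, wraps to 9, carry into subsquare.
Longitude subsquare a = 0; −1 → -1, wraps to 23 = x, carry into square.
Longitude square 9; −1 → 8.
The latitude characters are unchanged.

MQ89xi91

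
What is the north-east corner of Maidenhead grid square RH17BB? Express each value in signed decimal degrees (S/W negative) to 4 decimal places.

-12.9167, 162.1667

Field R=17, H=7: +17·20° lon, +7·10° lat → SW at lon 160°, lat -20°.
Square 1, 7: +1·2° lon, +7·1° lat → SW at lon 162°, lat -13°.
Subsquare b=1, b=1: +1·0.0833333° lon, +1·0.0416667° lat → SW at lon 162.083°, lat -12.9583°.
Cell spans 0.0833333° lon × 0.0416667° lat. NE corner is SW corner plus one full cell.
latitude -12.9167, longitude 162.1667.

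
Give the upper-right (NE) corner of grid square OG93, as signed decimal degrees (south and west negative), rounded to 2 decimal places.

-26.00, 120.00

Field O=14, G=6: +14·20° lon, +6·10° lat → SW at lon 100°, lat -30°.
Square 9, 3: +9·2° lon, +3·1° lat → SW at lon 118°, lat -27°.
Cell spans 2° lon × 1° lat. NE corner is SW corner plus one full cell.
latitude -26.00, longitude 120.00.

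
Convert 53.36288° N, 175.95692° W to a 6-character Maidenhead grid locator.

Offset from 180°W / 90°S: lon 4.0431°, lat 143.3629°.
Field: 4.0431/20 → 0 → A, 143.3629/10 → 14 → O; chars AO.
Square: 4.0431/2 → 2, 3.3629/1 → 3; chars 23.
Subsquare: 0.0431/0.0833333 → 0 → a, 0.3629/0.0416667 → 8 → i; chars ai.

AO23ai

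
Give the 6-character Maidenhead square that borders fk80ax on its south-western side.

FK70xw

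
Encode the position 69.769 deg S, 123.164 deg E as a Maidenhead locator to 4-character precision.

PC10

Offset from 180°W / 90°S: lon 303.16°, lat 20.23°.
Field (20°×10°, letters A–R): 303.16/20 → 15 → P, 20.23/10 → 2 → C; chars PC.
Square (2°×1°, digits 0–9): 3.16/2 → 1, 0.23/1 → 0; chars 10.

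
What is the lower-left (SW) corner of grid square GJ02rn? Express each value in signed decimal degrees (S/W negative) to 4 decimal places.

Field G=6, J=9: +6·20° lon, +9·10° lat → SW at lon -60°, lat 0°.
Square 0, 2: +0·2° lon, +2·1° lat → SW at lon -60°, lat 2°.
Subsquare r=17, n=13: +17·0.0833333° lon, +13·0.0416667° lat → SW at lon -58.5833°, lat 2.54167°.
latitude 2.5417, longitude -58.5833.

2.5417, -58.5833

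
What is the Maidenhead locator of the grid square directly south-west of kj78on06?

KJ78nn95

Longitude extended square 0; −1 → -1, wraps to 9, carry into subsquare.
Longitude subsquare o = 14; −1 → 13 = n.
Latitude extended square 6; −1 → 5.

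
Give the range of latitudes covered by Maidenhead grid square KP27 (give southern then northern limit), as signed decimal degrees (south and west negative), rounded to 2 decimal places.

Field K=10, P=15: +10·20° lon, +15·10° lat → SW at lon 20°, lat 60°.
Square 2, 7: +2·2° lon, +7·1° lat → SW at lon 24°, lat 67°.
Cell spans 2° lon × 1° lat.
south 67.00, north 68.00.

67.00, 68.00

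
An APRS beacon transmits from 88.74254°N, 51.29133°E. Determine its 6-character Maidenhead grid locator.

Add 180° to longitude and 90° to latitude: 231.2913, 178.7425.
Field (20°×10°, letters A–R): lon ⌊231.2913/20⌋ = 11 → L; lat ⌊178.7425/10⌋ = 17 → R.
Square (2°×1°, digits 0–9): lon ⌊11.2913/2⌋ = 5; lat ⌊8.7425/1⌋ = 8.
Subsquare (5′×2.5′, letters a–x): lon ⌊1.2913/0.0833333⌋ = 15 → p; lat ⌊0.7425/0.0416667⌋ = 17 → r.

LR58pr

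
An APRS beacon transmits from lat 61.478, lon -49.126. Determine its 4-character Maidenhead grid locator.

GP51

Offset from 180°W / 90°S: lon 130.87°, lat 151.48°.
Field: lon ⌊130.87/20⌋ = 6 → G; lat ⌊151.48/10⌋ = 15 → P.
Square: lon ⌊10.87/2⌋ = 5; lat ⌊1.48/1⌋ = 1.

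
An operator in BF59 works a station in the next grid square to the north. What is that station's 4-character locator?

BG50

Latitude square 9; +1 → 10, wraps to 0, carry into field.
Latitude field F = 5; +1 → 6 = G.
The longitude characters are unchanged.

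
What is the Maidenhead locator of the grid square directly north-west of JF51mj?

Longitude subsquare m = 12; −1 → 11 = l.
Latitude subsquare j = 9; +1 → 10 = k.

JF51lk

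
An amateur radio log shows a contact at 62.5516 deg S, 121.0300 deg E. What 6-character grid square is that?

Add 180° to longitude and 90° to latitude: 301.0300, 27.4484.
Field: 301.0300/20 → 15 → P, 27.4484/10 → 2 → C; chars PC.
Square: 1.0300/2 → 0, 7.4484/1 → 7; chars 07.
Subsquare: 1.0300/0.0833333 → 12 → m, 0.4484/0.0416667 → 10 → k; chars mk.

PC07mk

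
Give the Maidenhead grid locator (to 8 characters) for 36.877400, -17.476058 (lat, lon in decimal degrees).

Offset from 180°W / 90°S: lon 162.52394°, lat 126.87740°.
Field: 162.52394/20 → 8 → I, 126.87740/10 → 12 → M; chars IM.
Square: 2.52394/2 → 1, 6.87740/1 → 6; chars 16.
Subsquare: 0.52394/0.0833333 → 6 → g, 0.87740/0.0416667 → 21 → v; chars gv.
Extended square: 0.02394/0.00833333 → 2, 0.00240/0.00416667 → 0; chars 20.

IM16gv20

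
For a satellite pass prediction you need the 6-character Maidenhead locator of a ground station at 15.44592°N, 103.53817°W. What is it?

DK85fk

Offset from 180°W / 90°S: lon 76.4618°, lat 105.4459°.
Field: 76.4618/20 → 3 → D, 105.4459/10 → 10 → K; chars DK.
Square: 16.4618/2 → 8, 5.4459/1 → 5; chars 85.
Subsquare: 0.4618/0.0833333 → 5 → f, 0.4459/0.0416667 → 10 → k; chars fk.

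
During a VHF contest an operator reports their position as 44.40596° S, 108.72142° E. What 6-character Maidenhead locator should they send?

Offset from 180°W / 90°S: lon 288.7214°, lat 45.5940°.
Field: 288.7214/20 → 14 → O, 45.5940/10 → 4 → E; chars OE.
Square: 8.7214/2 → 4, 5.5940/1 → 5; chars 45.
Subsquare: 0.7214/0.0833333 → 8 → i, 0.5940/0.0416667 → 14 → o; chars io.

OE45io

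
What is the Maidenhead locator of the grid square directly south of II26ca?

II25cx

Latitude subsquare a = 0; −1 → -1, wraps to 23 = x, carry into square.
Latitude square 6; −1 → 5.
The longitude characters are unchanged.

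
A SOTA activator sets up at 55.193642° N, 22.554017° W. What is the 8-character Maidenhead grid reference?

HO85re36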